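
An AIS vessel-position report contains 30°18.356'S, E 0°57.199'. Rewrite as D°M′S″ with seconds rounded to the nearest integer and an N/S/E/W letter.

Latitude: fractional minutes 0.35600 × 60 = 21.36″
Lon: 57.19900′ → 57′ and 0.19900 × 60 = 11.94″

30°18′21″ S, 0°57′12″ E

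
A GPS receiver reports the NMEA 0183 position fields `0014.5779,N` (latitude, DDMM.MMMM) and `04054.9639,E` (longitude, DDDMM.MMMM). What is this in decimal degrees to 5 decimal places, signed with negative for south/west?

0.24297, 40.91607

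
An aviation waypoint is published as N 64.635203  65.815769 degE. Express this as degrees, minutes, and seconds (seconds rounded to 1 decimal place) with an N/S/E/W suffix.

64°38′6.7″ N, 65°48′56.8″ E

Lat: whole degrees 64; 38.11218′ → 38′ and 6.731″
Lon: 0.815769 × 60 = 48.94614′ → 48′, remainder × 60 = 56.768″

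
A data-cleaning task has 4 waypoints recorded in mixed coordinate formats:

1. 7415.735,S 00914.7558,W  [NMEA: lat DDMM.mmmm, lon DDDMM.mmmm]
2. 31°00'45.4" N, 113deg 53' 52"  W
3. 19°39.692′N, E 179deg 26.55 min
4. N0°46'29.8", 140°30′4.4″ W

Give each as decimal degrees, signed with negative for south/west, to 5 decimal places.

Point 1:
  Latitude: degrees = first 2 digits = 74, minutes = 15.735; 74 + 15.735/60 = 74.262250
  S ⇒ negate
  Lon: split at 3 digits → 009° and 14.7558′; 9 + 14.7558/60 = 9.245930
  hemisphere W, so the sign is −
Point 2:
  Latitude: 0′ + 45.4″ = 0.75667′; 31 + 0.75667/60 = 31.012611
  N ⇒ keep positive
  λ: 53′ + 52″ = 53.86667′; 113 + 53.86667/60 = 113.897778
  W → negative
Point 3:
  Lat: 39.692′ = 0.661533°; total 19.661533
  N → positive
  Lon: 26.55′ = 0.442500°; total 179.442500
  E ⇒ keep positive
Point 4:
  φ: 0 + 46/60 + 29.8/3600 = 0.774944
  N → positive
  Lon: 30′ + 4.4″ = 30.07333′; 140 + 30.07333/60 = 140.501222
  hemisphere W, so the sign is −

1. -74.26225, -9.24593
2. 31.01261, -113.89778
3. 19.66153, 179.44250
4. 0.77494, -140.50122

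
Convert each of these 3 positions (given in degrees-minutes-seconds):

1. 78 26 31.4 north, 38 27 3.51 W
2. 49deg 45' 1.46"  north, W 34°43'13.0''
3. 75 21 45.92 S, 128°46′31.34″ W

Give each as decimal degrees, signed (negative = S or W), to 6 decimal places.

1. 78.442056, -38.450975
2. 49.750406, -34.720278
3. -75.362756, -128.775372

Point 1:
  φ: 26′ + 31.4″ = 26.52333′; 78 + 26.52333/60 = 78.4420556
  N ⇒ keep positive
  Longitude: 27′ + 3.51″ = 27.05850′; 38 + 27.05850/60 = 38.4509750
  W ⇒ negate
Point 2:
  Latitude: 49 + 45/60 + 1.46/3600 = 49.7504056
  N ⇒ keep positive
  Lon: 34° + 43/60 + 13/3600 = 34 + 0.716667 + 0.003611 = 34.7202778
  W → negative
Point 3:
  Latitude: 75 + 21/60 + 45.92/3600 = 75.3627556
  S ⇒ negate
  Longitude: 46′ + 31.34″ = 46.52233′; 128 + 46.52233/60 = 128.7753722
  W ⇒ negate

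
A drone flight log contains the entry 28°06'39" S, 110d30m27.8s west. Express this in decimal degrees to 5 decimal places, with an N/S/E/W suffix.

Lat: 28° + 6/60 + 39/3600 = 28 + 0.100000 + 0.010833 = 28.110833
Longitude: 30′ + 27.8″ = 30.46333′; 110 + 30.46333/60 = 110.507722

28.11083° S, 110.50772° W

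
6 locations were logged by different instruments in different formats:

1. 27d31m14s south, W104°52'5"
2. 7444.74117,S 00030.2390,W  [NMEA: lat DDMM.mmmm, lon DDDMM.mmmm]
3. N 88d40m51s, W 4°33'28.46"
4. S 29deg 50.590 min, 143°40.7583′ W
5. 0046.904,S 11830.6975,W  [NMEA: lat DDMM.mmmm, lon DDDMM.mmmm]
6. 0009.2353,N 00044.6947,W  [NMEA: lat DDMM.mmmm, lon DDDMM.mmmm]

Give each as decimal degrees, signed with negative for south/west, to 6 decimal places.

1. -27.520556, -104.868056
2. -74.745686, -0.503983
3. 88.680833, -4.557906
4. -29.843167, -143.679305
5. -0.781733, -118.511625
6. 0.153922, -0.744912

Point 1:
  φ: 31′ + 14″ = 31.23333′; 27 + 31.23333/60 = 27.5205556
  S → negative
  Lon: 104 + 52/60 + 5/3600 = 104.8680556
  W ⇒ negate
Point 2:
  Latitude: split at 2 digits → 74° and 44.74117′; 74 + 44.74117/60 = 74.7456862
  S ⇒ negate
  λ: split at 3 digits → 000° and 30.239′; 0 + 30.239/60 = 0.5039833
  W → negative
Point 3:
  Latitude: 88° + 40/60 + 51/3600 = 88 + 0.666667 + 0.014167 = 88.6808333
  N → positive
  Longitude: 4 + 33/60 + 28.46/3600 = 4.5579056
  W → negative
Point 4:
  Latitude: 29 + 50.59/60 = 29.8431667
  hemisphere S, so the sign is −
  Longitude: 143 + 40.7583/60 = 143.6793050
  W → negative
Point 5:
  Latitude: split at 2 digits → 00° and 46.904′; 0 + 46.904/60 = 0.7817333
  hemisphere S, so the sign is −
  λ: degrees = first 3 digits = 118, minutes = 30.6975; 118 + 30.6975/60 = 118.5116250
  W ⇒ negate
Point 6:
  Lat: split at 2 digits → 00° and 9.2353′; 0 + 9.2353/60 = 0.1539217
  N → positive
  λ: split at 3 digits → 000° and 44.6947′; 0 + 44.6947/60 = 0.7449117
  W ⇒ negate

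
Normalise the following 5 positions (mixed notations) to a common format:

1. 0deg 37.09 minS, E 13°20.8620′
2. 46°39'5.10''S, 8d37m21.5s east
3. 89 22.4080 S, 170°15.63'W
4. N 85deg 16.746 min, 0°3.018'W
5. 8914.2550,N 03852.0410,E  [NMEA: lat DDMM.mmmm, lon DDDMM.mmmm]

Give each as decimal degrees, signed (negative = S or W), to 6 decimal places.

1. -0.618167, 13.347700
2. -46.651417, 8.622639
3. -89.373467, -170.260500
4. 85.279100, -0.050300
5. 89.237583, 38.867350

Point 1:
  Latitude: 0 + 37.09/60 = 0.6181667
  hemisphere S, so the sign is −
  λ: 20.862′ = 0.347700°; total 13.3477000
  E → positive
Point 2:
  Lat: 46 + 39/60 + 5.1/3600 = 46.6514167
  S ⇒ negate
  Lon: 8° + 37/60 + 21.5/3600 = 8 + 0.616667 + 0.005972 = 8.6226389
  E → positive
Point 3:
  Latitude: 89 + 22.408/60 = 89.3734667
  hemisphere S, so the sign is −
  Longitude: 170 + 15.63/60 = 170.2605000
  hemisphere W, so the sign is −
Point 4:
  Latitude: 85 + 16.746/60 = 85.2791000
  N ⇒ keep positive
  λ: 0 + 3.018/60 = 0.0503000
  W → negative
Point 5:
  Latitude: degrees = first 2 digits = 89, minutes = 14.255; 89 + 14.255/60 = 89.2375833
  N → positive
  λ: degrees = first 3 digits = 38, minutes = 52.041; 38 + 52.041/60 = 38.8673500
  E → positive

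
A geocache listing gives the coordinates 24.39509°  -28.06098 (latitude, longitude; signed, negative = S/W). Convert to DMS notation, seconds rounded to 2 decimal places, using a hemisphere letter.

Lat: whole degrees 24; 23.70540′ → 23′ and 42.3240″
Longitude is negative → W; |value| = 28.060980
Lon: 0.060980 × 60 = 3.65880′ → 3′, remainder × 60 = 39.5280″

24°23′42.32″ N, 28°03′39.53″ W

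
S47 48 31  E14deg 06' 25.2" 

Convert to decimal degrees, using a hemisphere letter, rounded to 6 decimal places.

47.808611° S, 14.107000° E

φ: 47 + 48/60 + 31/3600 = 47.8086111
Longitude: 14° + 6/60 + 25.2/3600 = 14 + 0.100000 + 0.007000 = 14.1070000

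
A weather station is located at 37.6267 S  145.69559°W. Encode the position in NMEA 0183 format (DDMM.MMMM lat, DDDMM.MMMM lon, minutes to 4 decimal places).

Lat: fractional part 0.626700 → 37.602000 minutes
Longitude: 145° + 0.695590 × 60 = 145° 41.735400′

3737.6020,S / 14541.7354,W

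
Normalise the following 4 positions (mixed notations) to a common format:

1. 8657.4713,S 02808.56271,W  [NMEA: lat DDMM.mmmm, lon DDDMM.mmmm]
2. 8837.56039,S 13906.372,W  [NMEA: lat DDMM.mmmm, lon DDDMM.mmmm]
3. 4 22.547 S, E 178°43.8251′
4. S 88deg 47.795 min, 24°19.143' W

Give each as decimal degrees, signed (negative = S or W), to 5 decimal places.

1. -86.95786, -28.14271
2. -88.62601, -139.10620
3. -4.37578, 178.73042
4. -88.79658, -24.31905

Point 1:
  Lat: split at 2 digits → 86° and 57.4713′; 86 + 57.4713/60 = 86.957855
  S → negative
  Longitude: split at 3 digits → 028° and 8.56271′; 28 + 8.56271/60 = 28.142712
  hemisphere W, so the sign is −
Point 2:
  Lat: split at 2 digits → 88° and 37.56039′; 88 + 37.56039/60 = 88.626007
  S ⇒ negate
  Longitude: degrees = first 3 digits = 139, minutes = 6.372; 139 + 6.372/60 = 139.106200
  hemisphere W, so the sign is −
Point 3:
  Latitude: 4 + 22.547/60 = 4.375783
  S → negative
  Longitude: 43.8251′ = 0.730418°; total 178.730418
  E → positive
Point 4:
  Latitude: 88 + 47.795/60 = 88.796583
  S ⇒ negate
  Longitude: 24 + 19.143/60 = 24.319050
  hemisphere W, so the sign is −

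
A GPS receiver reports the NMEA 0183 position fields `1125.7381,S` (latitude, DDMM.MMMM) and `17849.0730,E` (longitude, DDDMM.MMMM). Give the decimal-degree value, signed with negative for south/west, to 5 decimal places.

-11.42897, 178.81788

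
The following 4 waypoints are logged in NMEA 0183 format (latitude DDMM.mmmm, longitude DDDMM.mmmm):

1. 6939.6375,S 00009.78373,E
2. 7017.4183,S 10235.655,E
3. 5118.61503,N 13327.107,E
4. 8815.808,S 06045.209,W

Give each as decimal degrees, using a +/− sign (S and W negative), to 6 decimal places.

Point 1:
  Lat: degrees = first 2 digits = 69, minutes = 39.6375; 69 + 39.6375/60 = 69.6606250
  S ⇒ negate
  λ: split at 3 digits → 000° and 9.78373′; 0 + 9.78373/60 = 0.1630622
  E → positive
Point 2:
  φ: split at 2 digits → 70° and 17.4183′; 70 + 17.4183/60 = 70.2903050
  S → negative
  Longitude: degrees = first 3 digits = 102, minutes = 35.655; 102 + 35.655/60 = 102.5942500
  E → positive
Point 3:
  φ: split at 2 digits → 51° and 18.61503′; 51 + 18.61503/60 = 51.3102505
  N ⇒ keep positive
  λ: degrees = first 3 digits = 133, minutes = 27.107; 133 + 27.107/60 = 133.4517833
  E ⇒ keep positive
Point 4:
  Lat: degrees = first 2 digits = 88, minutes = 15.808; 88 + 15.808/60 = 88.2634667
  S → negative
  λ: degrees = first 3 digits = 60, minutes = 45.209; 60 + 45.209/60 = 60.7534833
  hemisphere W, so the sign is −

1. -69.660625, 0.163062
2. -70.290305, 102.594250
3. 51.310251, 133.451783
4. -88.263467, -60.753483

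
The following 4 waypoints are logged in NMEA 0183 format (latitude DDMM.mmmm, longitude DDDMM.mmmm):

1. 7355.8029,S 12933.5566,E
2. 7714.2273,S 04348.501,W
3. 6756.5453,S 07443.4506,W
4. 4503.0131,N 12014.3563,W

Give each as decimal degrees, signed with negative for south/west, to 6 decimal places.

Point 1:
  Lat: degrees = first 2 digits = 73, minutes = 55.8029; 73 + 55.8029/60 = 73.9300483
  hemisphere S, so the sign is −
  λ: split at 3 digits → 129° and 33.5566′; 129 + 33.5566/60 = 129.5592767
  E ⇒ keep positive
Point 2:
  Latitude: degrees = first 2 digits = 77, minutes = 14.2273; 77 + 14.2273/60 = 77.2371217
  hemisphere S, so the sign is −
  Longitude: split at 3 digits → 043° and 48.501′; 43 + 48.501/60 = 43.8083500
  W ⇒ negate
Point 3:
  Latitude: split at 2 digits → 67° and 56.5453′; 67 + 56.5453/60 = 67.9424217
  S → negative
  Longitude: degrees = first 3 digits = 74, minutes = 43.4506; 74 + 43.4506/60 = 74.7241767
  W ⇒ negate
Point 4:
  Lat: split at 2 digits → 45° and 3.0131′; 45 + 3.0131/60 = 45.0502183
  N → positive
  λ: split at 3 digits → 120° and 14.3563′; 120 + 14.3563/60 = 120.2392717
  W ⇒ negate

1. -73.930048, 129.559277
2. -77.237122, -43.808350
3. -67.942422, -74.724177
4. 45.050218, -120.239272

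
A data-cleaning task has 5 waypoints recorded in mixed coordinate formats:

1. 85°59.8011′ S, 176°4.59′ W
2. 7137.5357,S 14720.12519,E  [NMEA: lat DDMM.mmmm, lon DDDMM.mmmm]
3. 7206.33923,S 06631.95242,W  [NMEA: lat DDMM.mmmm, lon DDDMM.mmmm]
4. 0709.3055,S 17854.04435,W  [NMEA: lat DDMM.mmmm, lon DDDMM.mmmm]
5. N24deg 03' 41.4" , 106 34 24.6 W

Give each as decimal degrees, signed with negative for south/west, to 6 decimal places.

1. -85.996685, -176.076500
2. -71.625595, 147.335420
3. -72.105654, -66.532540
4. -7.155092, -178.900739
5. 24.061500, -106.573500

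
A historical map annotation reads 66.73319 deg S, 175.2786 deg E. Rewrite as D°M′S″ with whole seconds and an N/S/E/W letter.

66°43′59″ S, 175°16′43″ E

φ: whole degrees 66; 43.99140′ → 43′ and 59.48″
λ: 0.278600 × 60 = 16.71600′ → 16′, remainder × 60 = 42.96″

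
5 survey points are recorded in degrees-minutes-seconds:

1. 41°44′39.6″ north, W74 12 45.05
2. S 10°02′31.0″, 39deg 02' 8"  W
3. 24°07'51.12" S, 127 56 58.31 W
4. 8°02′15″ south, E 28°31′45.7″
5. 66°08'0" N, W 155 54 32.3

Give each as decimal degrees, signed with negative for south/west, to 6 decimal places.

Point 1:
  Lat: 41 + 44/60 + 39.6/3600 = 41.7443333
  N ⇒ keep positive
  Lon: 12′ + 45.05″ = 12.75083′; 74 + 12.75083/60 = 74.2125139
  hemisphere W, so the sign is −
Point 2:
  φ: 10° + 2/60 + 31/3600 = 10 + 0.033333 + 0.008611 = 10.0419444
  hemisphere S, so the sign is −
  Longitude: 39° + 2/60 + 8/3600 = 39 + 0.033333 + 0.002222 = 39.0355556
  hemisphere W, so the sign is −
Point 3:
  Latitude: 7′ + 51.12″ = 7.85200′; 24 + 7.85200/60 = 24.1308667
  S → negative
  Lon: 127° + 56/60 + 58.31/3600 = 127 + 0.933333 + 0.016197 = 127.9495306
  hemisphere W, so the sign is −
Point 4:
  φ: 8° + 2/60 + 15/3600 = 8 + 0.033333 + 0.004167 = 8.0375000
  S ⇒ negate
  Lon: 28° + 31/60 + 45.7/3600 = 28 + 0.516667 + 0.012694 = 28.5293611
  E ⇒ keep positive
Point 5:
  Lat: 66 + 8/60 + 0/3600 = 66.1333333
  N → positive
  Lon: 54′ + 32.3″ = 54.53833′; 155 + 54.53833/60 = 155.9089722
  hemisphere W, so the sign is −

1. 41.744333, -74.212514
2. -10.041944, -39.035556
3. -24.130867, -127.949531
4. -8.037500, 28.529361
5. 66.133333, -155.908972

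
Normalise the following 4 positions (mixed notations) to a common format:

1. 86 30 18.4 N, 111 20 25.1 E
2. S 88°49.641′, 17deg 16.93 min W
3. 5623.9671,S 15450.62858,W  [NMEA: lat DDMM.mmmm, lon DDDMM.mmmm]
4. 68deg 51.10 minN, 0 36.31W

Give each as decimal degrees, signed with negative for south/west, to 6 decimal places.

Point 1:
  φ: 30′ + 18.4″ = 30.30667′; 86 + 30.30667/60 = 86.5051111
  N → positive
  λ: 111 + 20/60 + 25.1/3600 = 111.3403056
  E ⇒ keep positive
Point 2:
  Latitude: 49.641′ = 0.827350°; total 88.8273500
  S → negative
  Longitude: 17 + 16.93/60 = 17.2821667
  hemisphere W, so the sign is −
Point 3:
  φ: degrees = first 2 digits = 56, minutes = 23.9671; 56 + 23.9671/60 = 56.3994517
  hemisphere S, so the sign is −
  λ: split at 3 digits → 154° and 50.62858′; 154 + 50.62858/60 = 154.8438097
  hemisphere W, so the sign is −
Point 4:
  Lat: 51.1′ = 0.851667°; total 68.8516667
  N → positive
  λ: 36.31′ = 0.605167°; total 0.6051667
  W ⇒ negate

1. 86.505111, 111.340306
2. -88.827350, -17.282167
3. -56.399452, -154.843810
4. 68.851667, -0.605167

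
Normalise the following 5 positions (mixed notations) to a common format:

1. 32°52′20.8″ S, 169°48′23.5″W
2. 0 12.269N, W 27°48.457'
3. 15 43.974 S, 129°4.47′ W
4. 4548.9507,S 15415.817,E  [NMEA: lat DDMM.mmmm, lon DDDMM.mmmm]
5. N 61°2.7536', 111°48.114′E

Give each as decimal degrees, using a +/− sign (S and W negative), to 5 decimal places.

1. -32.87244, -169.80653
2. 0.20448, -27.80762
3. -15.73290, -129.07450
4. -45.81585, 154.26362
5. 61.04589, 111.80190

Point 1:
  Lat: 52′ + 20.8″ = 52.34667′; 32 + 52.34667/60 = 32.872444
  S ⇒ negate
  λ: 169° + 48/60 + 23.5/3600 = 169 + 0.800000 + 0.006528 = 169.806528
  hemisphere W, so the sign is −
Point 2:
  Lat: 12.269′ = 0.204483°; total 0.204483
  N → positive
  Longitude: 27 + 48.457/60 = 27.807617
  hemisphere W, so the sign is −
Point 3:
  Latitude: 15 + 43.974/60 = 15.732900
  S → negative
  λ: 129 + 4.47/60 = 129.074500
  W ⇒ negate
Point 4:
  Lat: degrees = first 2 digits = 45, minutes = 48.9507; 45 + 48.9507/60 = 45.815845
  S ⇒ negate
  λ: split at 3 digits → 154° and 15.817′; 154 + 15.817/60 = 154.263617
  E → positive
Point 5:
  φ: 2.7536′ = 0.045893°; total 61.045893
  N → positive
  Lon: 48.114′ = 0.801900°; total 111.801900
  E ⇒ keep positive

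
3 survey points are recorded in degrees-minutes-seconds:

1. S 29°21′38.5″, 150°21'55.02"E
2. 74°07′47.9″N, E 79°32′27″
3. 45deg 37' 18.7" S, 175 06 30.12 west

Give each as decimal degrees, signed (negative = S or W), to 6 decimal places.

1. -29.360694, 150.365283
2. 74.129972, 79.540833
3. -45.621861, -175.108367

Point 1:
  φ: 21′ + 38.5″ = 21.64167′; 29 + 21.64167/60 = 29.3606944
  S ⇒ negate
  Lon: 21′ + 55.02″ = 21.91700′; 150 + 21.91700/60 = 150.3652833
  E ⇒ keep positive
Point 2:
  Lat: 7′ + 47.9″ = 7.79833′; 74 + 7.79833/60 = 74.1299722
  N ⇒ keep positive
  Longitude: 32′ + 27″ = 32.45000′; 79 + 32.45000/60 = 79.5408333
  E ⇒ keep positive
Point 3:
  Latitude: 45 + 37/60 + 18.7/3600 = 45.6218611
  S ⇒ negate
  Lon: 6′ + 30.12″ = 6.50200′; 175 + 6.50200/60 = 175.1083667
  hemisphere W, so the sign is −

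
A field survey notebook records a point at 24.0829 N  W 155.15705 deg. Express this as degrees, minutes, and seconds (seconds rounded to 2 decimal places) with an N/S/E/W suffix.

24°04′58.44″ N, 155°09′25.38″ W

Latitude: whole degrees 24; 4.97400′ → 4′ and 58.4400″
Longitude: 0.157050 × 60 = 9.42300′ → 9′, remainder × 60 = 25.3800″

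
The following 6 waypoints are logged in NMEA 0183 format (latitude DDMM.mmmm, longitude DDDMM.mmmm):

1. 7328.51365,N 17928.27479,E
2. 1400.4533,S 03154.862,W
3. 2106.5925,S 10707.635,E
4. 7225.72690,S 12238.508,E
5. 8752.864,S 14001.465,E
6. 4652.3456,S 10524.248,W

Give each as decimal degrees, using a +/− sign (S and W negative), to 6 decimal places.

Point 1:
  φ: split at 2 digits → 73° and 28.51365′; 73 + 28.51365/60 = 73.4752275
  N → positive
  Lon: split at 3 digits → 179° and 28.27479′; 179 + 28.27479/60 = 179.4712465
  E → positive
Point 2:
  Latitude: degrees = first 2 digits = 14, minutes = 0.4533; 14 + 0.4533/60 = 14.0075550
  hemisphere S, so the sign is −
  λ: degrees = first 3 digits = 31, minutes = 54.862; 31 + 54.862/60 = 31.9143667
  W → negative
Point 3:
  Latitude: degrees = first 2 digits = 21, minutes = 6.5925; 21 + 6.5925/60 = 21.1098750
  S ⇒ negate
  Lon: split at 3 digits → 107° and 7.635′; 107 + 7.635/60 = 107.1272500
  E → positive
Point 4:
  Lat: degrees = first 2 digits = 72, minutes = 25.7269; 72 + 25.7269/60 = 72.4287817
  S ⇒ negate
  Longitude: split at 3 digits → 122° and 38.508′; 122 + 38.508/60 = 122.6418000
  E ⇒ keep positive
Point 5:
  Latitude: degrees = first 2 digits = 87, minutes = 52.864; 87 + 52.864/60 = 87.8810667
  S ⇒ negate
  Lon: split at 3 digits → 140° and 1.465′; 140 + 1.465/60 = 140.0244167
  E → positive
Point 6:
  Latitude: split at 2 digits → 46° and 52.3456′; 46 + 52.3456/60 = 46.8724267
  S → negative
  Lon: split at 3 digits → 105° and 24.248′; 105 + 24.248/60 = 105.4041333
  W → negative

1. 73.475228, 179.471247
2. -14.007555, -31.914367
3. -21.109875, 107.127250
4. -72.428782, 122.641800
5. -87.881067, 140.024417
6. -46.872427, -105.404133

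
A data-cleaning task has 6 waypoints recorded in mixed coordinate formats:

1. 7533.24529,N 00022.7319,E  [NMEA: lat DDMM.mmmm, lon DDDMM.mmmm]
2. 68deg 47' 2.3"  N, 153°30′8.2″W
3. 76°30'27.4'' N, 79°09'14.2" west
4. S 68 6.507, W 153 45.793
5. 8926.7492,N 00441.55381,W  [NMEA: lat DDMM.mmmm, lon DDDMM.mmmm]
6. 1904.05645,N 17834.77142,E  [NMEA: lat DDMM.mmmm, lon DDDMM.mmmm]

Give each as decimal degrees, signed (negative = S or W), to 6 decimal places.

Point 1:
  Latitude: degrees = first 2 digits = 75, minutes = 33.24529; 75 + 33.24529/60 = 75.5540882
  N ⇒ keep positive
  λ: degrees = first 3 digits = 0, minutes = 22.7319; 0 + 22.7319/60 = 0.3788650
  E ⇒ keep positive
Point 2:
  Lat: 68 + 47/60 + 2.3/3600 = 68.7839722
  N ⇒ keep positive
  Longitude: 153° + 30/60 + 8.2/3600 = 153 + 0.500000 + 0.002278 = 153.5022778
  W → negative
Point 3:
  Lat: 30′ + 27.4″ = 30.45667′; 76 + 30.45667/60 = 76.5076111
  N ⇒ keep positive
  Longitude: 79° + 9/60 + 14.2/3600 = 79 + 0.150000 + 0.003944 = 79.1539444
  hemisphere W, so the sign is −
Point 4:
  φ: 6.507′ = 0.108450°; total 68.1084500
  hemisphere S, so the sign is −
  λ: 153 + 45.793/60 = 153.7632167
  W ⇒ negate
Point 5:
  Lat: degrees = first 2 digits = 89, minutes = 26.7492; 89 + 26.7492/60 = 89.4458200
  N ⇒ keep positive
  Lon: split at 3 digits → 004° and 41.55381′; 4 + 41.55381/60 = 4.6925635
  hemisphere W, so the sign is −
Point 6:
  φ: degrees = first 2 digits = 19, minutes = 4.05645; 19 + 4.05645/60 = 19.0676075
  N ⇒ keep positive
  Lon: split at 3 digits → 178° and 34.77142′; 178 + 34.77142/60 = 178.5795237
  E → positive

1. 75.554088, 0.378865
2. 68.783972, -153.502278
3. 76.507611, -79.153944
4. -68.108450, -153.763217
5. 89.445820, -4.692564
6. 19.067608, 178.579524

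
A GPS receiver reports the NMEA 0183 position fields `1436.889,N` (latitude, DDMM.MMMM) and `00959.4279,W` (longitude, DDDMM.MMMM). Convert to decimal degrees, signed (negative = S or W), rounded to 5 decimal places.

Lat: split at 2 digits → 14° and 36.889′; 14 + 36.889/60 = 14.614817
N ⇒ keep positive
Longitude: split at 3 digits → 009° and 59.4279′; 9 + 59.4279/60 = 9.990465
hemisphere W, so the sign is −

14.61482, -9.99047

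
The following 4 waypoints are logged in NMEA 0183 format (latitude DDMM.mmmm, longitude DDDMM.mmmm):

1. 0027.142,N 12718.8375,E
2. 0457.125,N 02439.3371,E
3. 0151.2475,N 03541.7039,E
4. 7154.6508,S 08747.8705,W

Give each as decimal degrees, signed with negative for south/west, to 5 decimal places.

1. 0.45237, 127.31396
2. 4.95208, 24.65562
3. 1.85413, 35.69507
4. -71.91085, -87.79784

Point 1:
  φ: split at 2 digits → 00° and 27.142′; 0 + 27.142/60 = 0.452367
  N → positive
  λ: degrees = first 3 digits = 127, minutes = 18.8375; 127 + 18.8375/60 = 127.313958
  E ⇒ keep positive
Point 2:
  Lat: split at 2 digits → 04° and 57.125′; 4 + 57.125/60 = 4.952083
  N ⇒ keep positive
  Lon: split at 3 digits → 024° and 39.3371′; 24 + 39.3371/60 = 24.655618
  E ⇒ keep positive
Point 3:
  Latitude: split at 2 digits → 01° and 51.2475′; 1 + 51.2475/60 = 1.854125
  N ⇒ keep positive
  Longitude: split at 3 digits → 035° and 41.7039′; 35 + 41.7039/60 = 35.695065
  E → positive
Point 4:
  φ: split at 2 digits → 71° and 54.6508′; 71 + 54.6508/60 = 71.910847
  S ⇒ negate
  Longitude: degrees = first 3 digits = 87, minutes = 47.8705; 87 + 47.8705/60 = 87.797842
  hemisphere W, so the sign is −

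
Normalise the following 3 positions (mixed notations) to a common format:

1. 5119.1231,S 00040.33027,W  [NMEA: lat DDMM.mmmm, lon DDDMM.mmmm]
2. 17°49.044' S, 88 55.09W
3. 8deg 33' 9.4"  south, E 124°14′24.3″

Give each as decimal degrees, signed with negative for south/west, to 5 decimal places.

1. -51.31872, -0.67217
2. -17.81740, -88.91817
3. -8.55261, 124.24008

Point 1:
  Lat: split at 2 digits → 51° and 19.1231′; 51 + 19.1231/60 = 51.318718
  S → negative
  Lon: split at 3 digits → 000° and 40.33027′; 0 + 40.33027/60 = 0.672171
  hemisphere W, so the sign is −
Point 2:
  Latitude: 17 + 49.044/60 = 17.817400
  S ⇒ negate
  Longitude: 55.09′ = 0.918167°; total 88.918167
  W ⇒ negate
Point 3:
  φ: 33′ + 9.4″ = 33.15667′; 8 + 33.15667/60 = 8.552611
  hemisphere S, so the sign is −
  λ: 124° + 14/60 + 24.3/3600 = 124 + 0.233333 + 0.006750 = 124.240083
  E → positive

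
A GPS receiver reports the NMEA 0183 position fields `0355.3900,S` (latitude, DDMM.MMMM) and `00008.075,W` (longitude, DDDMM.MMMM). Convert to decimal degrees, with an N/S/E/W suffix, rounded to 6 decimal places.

φ: split at 2 digits → 03° and 55.39′; 3 + 55.39/60 = 3.9231667
Longitude: split at 3 digits → 000° and 8.075′; 0 + 8.075/60 = 0.1345833

3.923167° S, 0.134583° W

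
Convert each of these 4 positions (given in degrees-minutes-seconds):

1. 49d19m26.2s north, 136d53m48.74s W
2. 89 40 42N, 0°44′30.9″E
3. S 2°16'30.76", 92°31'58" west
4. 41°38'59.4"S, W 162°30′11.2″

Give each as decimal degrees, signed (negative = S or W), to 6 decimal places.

1. 49.323944, -136.896872
2. 89.678333, 0.741917
3. -2.275211, -92.532778
4. -41.649833, -162.503111

Point 1:
  Latitude: 49° + 19/60 + 26.2/3600 = 49 + 0.316667 + 0.007278 = 49.3239444
  N ⇒ keep positive
  Longitude: 136 + 53/60 + 48.74/3600 = 136.8968722
  hemisphere W, so the sign is −
Point 2:
  Lat: 40′ + 42″ = 40.70000′; 89 + 40.70000/60 = 89.6783333
  N → positive
  Longitude: 0 + 44/60 + 30.9/3600 = 0.7419167
  E ⇒ keep positive
Point 3:
  Lat: 2 + 16/60 + 30.76/3600 = 2.2752111
  hemisphere S, so the sign is −
  λ: 31′ + 58″ = 31.96667′; 92 + 31.96667/60 = 92.5327778
  hemisphere W, so the sign is −
Point 4:
  Lat: 38′ + 59.4″ = 38.99000′; 41 + 38.99000/60 = 41.6498333
  S → negative
  Lon: 162 + 30/60 + 11.2/3600 = 162.5031111
  hemisphere W, so the sign is −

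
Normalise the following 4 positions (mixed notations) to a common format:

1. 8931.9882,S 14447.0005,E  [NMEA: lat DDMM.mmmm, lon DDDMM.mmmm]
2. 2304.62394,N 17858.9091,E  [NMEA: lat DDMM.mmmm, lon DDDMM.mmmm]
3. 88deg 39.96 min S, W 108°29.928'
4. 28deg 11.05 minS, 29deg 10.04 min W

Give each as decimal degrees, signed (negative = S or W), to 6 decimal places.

1. -89.533137, 144.783342
2. 23.077066, 178.981818
3. -88.666000, -108.498800
4. -28.184167, -29.167333

Point 1:
  Lat: degrees = first 2 digits = 89, minutes = 31.9882; 89 + 31.9882/60 = 89.5331367
  S → negative
  λ: split at 3 digits → 144° and 47.0005′; 144 + 47.0005/60 = 144.7833417
  E ⇒ keep positive
Point 2:
  Latitude: split at 2 digits → 23° and 4.62394′; 23 + 4.62394/60 = 23.0770657
  N → positive
  Lon: split at 3 digits → 178° and 58.9091′; 178 + 58.9091/60 = 178.9818183
  E → positive
Point 3:
  Lat: 39.96′ = 0.666000°; total 88.6660000
  hemisphere S, so the sign is −
  Lon: 29.928′ = 0.498800°; total 108.4988000
  W → negative
Point 4:
  Lat: 11.05′ = 0.184167°; total 28.1841667
  hemisphere S, so the sign is −
  Longitude: 29 + 10.04/60 = 29.1673333
  W ⇒ negate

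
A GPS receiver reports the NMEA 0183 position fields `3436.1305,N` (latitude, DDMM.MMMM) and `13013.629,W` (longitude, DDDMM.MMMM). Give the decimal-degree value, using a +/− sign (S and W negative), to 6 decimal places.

34.602175, -130.227150

Lat: degrees = first 2 digits = 34, minutes = 36.1305; 34 + 36.1305/60 = 34.6021750
N ⇒ keep positive
λ: degrees = first 3 digits = 130, minutes = 13.629; 130 + 13.629/60 = 130.2271500
W ⇒ negate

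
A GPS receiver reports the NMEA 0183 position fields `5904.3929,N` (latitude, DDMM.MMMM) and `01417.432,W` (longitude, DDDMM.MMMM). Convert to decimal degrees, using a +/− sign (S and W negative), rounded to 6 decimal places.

59.073215, -14.290533

Lat: split at 2 digits → 59° and 4.3929′; 59 + 4.3929/60 = 59.0732150
N → positive
λ: split at 3 digits → 014° and 17.432′; 14 + 17.432/60 = 14.2905333
hemisphere W, so the sign is −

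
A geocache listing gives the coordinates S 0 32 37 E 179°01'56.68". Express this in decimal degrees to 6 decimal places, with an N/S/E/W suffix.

φ: 0° + 32/60 + 37/3600 = 0 + 0.533333 + 0.010278 = 0.5436111
λ: 1′ + 56.68″ = 1.94467′; 179 + 1.94467/60 = 179.0324111

0.543611° S, 179.032411° E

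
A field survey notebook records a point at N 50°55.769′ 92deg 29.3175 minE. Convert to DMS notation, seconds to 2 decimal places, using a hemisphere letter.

Lat: fractional minutes 0.76900 × 60 = 46.1400″
Lon: 29.31750′ → 29′ and 0.31750 × 60 = 19.0500″

50°55′46.14″ N, 92°29′19.05″ E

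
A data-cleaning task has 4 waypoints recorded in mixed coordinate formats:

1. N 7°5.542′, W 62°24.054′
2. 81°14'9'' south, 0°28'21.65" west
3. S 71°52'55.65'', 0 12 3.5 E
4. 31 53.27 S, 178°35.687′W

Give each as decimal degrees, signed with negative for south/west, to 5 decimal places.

1. 7.09237, -62.40090
2. -81.23583, -0.47268
3. -71.88213, 0.20097
4. -31.88783, -178.59478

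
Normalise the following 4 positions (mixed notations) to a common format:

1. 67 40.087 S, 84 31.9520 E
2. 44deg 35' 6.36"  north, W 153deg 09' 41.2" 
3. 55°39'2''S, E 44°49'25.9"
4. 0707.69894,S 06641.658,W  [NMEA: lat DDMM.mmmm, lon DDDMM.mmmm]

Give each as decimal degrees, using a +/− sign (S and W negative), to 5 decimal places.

Point 1:
  Latitude: 40.087′ = 0.668117°; total 67.668117
  S → negative
  Longitude: 84 + 31.952/60 = 84.532533
  E → positive
Point 2:
  φ: 44° + 35/60 + 6.36/3600 = 44 + 0.583333 + 0.001767 = 44.585100
  N → positive
  λ: 9′ + 41.2″ = 9.68667′; 153 + 9.68667/60 = 153.161444
  W ⇒ negate
Point 3:
  Lat: 55° + 39/60 + 2/3600 = 55 + 0.650000 + 0.000556 = 55.650556
  S ⇒ negate
  λ: 44° + 49/60 + 25.9/3600 = 44 + 0.816667 + 0.007194 = 44.823861
  E → positive
Point 4:
  φ: degrees = first 2 digits = 7, minutes = 7.69894; 7 + 7.69894/60 = 7.128316
  S → negative
  λ: degrees = first 3 digits = 66, minutes = 41.658; 66 + 41.658/60 = 66.694300
  W ⇒ negate

1. -67.66812, 84.53253
2. 44.58510, -153.16144
3. -55.65056, 44.82386
4. -7.12832, -66.69430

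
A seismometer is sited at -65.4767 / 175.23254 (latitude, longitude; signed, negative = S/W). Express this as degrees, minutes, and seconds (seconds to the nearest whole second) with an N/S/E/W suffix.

Latitude is negative → S; |value| = 65.476700
Latitude: whole degrees 65; 28.60200′ → 28′ and 36.12″
λ: 0.232540 × 60 = 13.95240′ → 13′, remainder × 60 = 57.14″

65°28′36″ S, 175°13′57″ E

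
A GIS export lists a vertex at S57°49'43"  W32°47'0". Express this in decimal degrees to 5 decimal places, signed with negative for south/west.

Lat: 57° + 49/60 + 43/3600 = 57 + 0.816667 + 0.011944 = 57.828611
hemisphere S, so the sign is −
Longitude: 47′ + 0″ = 47.00000′; 32 + 47.00000/60 = 32.783333
W ⇒ negate

-57.82861, -32.78333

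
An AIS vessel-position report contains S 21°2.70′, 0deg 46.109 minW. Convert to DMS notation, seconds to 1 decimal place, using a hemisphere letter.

21°02′42.0″ S, 0°46′6.5″ W

Lat: 2.70000′ → 2′ and 0.70000 × 60 = 42.000″
Lon: fractional minutes 0.10900 × 60 = 6.540″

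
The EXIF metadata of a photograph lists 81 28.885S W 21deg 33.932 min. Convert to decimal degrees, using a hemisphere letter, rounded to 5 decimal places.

φ: 81 + 28.885/60 = 81.481417
Longitude: 33.932′ = 0.565533°; total 21.565533

81.48142° S, 21.56553° W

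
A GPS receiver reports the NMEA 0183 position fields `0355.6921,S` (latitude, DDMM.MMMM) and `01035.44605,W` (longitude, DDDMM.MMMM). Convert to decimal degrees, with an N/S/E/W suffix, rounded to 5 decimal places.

Lat: degrees = first 2 digits = 3, minutes = 55.6921; 3 + 55.6921/60 = 3.928202
λ: split at 3 digits → 010° and 35.44605′; 10 + 35.44605/60 = 10.590768

3.92820° S, 10.59077° W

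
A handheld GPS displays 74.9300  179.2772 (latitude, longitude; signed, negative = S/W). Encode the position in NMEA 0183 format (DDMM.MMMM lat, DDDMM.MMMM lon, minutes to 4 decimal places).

Lat: 74° + 0.930000 × 60 = 74° 55.800000′
Longitude: 179° + 0.277200 × 60 = 179° 16.632000′

7455.8000,N / 17916.6320,E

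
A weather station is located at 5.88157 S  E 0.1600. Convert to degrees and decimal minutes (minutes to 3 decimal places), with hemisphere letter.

φ: minutes = (5.881570 − 5) × 60 = 52.89420
λ: 0° + 0.160000 × 60 = 0° 9.60000′

5° 52.894′ S, 0° 9.600′ E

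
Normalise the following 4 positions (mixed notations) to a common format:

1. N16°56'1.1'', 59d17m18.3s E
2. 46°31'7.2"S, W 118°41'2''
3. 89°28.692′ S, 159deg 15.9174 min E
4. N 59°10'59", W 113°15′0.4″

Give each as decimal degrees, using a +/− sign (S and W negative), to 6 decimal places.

1. 16.933639, 59.288417
2. -46.518667, -118.683889
3. -89.478200, 159.265290
4. 59.183056, -113.250111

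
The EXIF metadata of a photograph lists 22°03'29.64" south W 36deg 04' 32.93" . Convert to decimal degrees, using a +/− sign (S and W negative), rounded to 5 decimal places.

-22.05823, -36.07581

Latitude: 22 + 3/60 + 29.64/3600 = 22.058233
S → negative
λ: 36 + 4/60 + 32.93/3600 = 36.075814
hemisphere W, so the sign is −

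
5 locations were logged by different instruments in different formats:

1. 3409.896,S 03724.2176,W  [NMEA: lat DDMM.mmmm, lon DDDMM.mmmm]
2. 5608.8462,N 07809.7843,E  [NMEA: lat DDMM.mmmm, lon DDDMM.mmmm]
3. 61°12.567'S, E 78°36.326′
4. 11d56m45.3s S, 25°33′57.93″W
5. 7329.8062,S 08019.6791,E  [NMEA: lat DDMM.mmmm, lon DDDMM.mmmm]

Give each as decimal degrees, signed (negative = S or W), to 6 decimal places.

1. -34.164933, -37.403627
2. 56.147437, 78.163072
3. -61.209450, 78.605433
4. -11.945917, -25.566092
5. -73.496770, 80.327985

Point 1:
  Lat: split at 2 digits → 34° and 9.896′; 34 + 9.896/60 = 34.1649333
  S ⇒ negate
  Lon: degrees = first 3 digits = 37, minutes = 24.2176; 37 + 24.2176/60 = 37.4036267
  hemisphere W, so the sign is −
Point 2:
  Lat: degrees = first 2 digits = 56, minutes = 8.8462; 56 + 8.8462/60 = 56.1474367
  N ⇒ keep positive
  Longitude: split at 3 digits → 078° and 9.7843′; 78 + 9.7843/60 = 78.1630717
  E → positive
Point 3:
  φ: 61 + 12.567/60 = 61.2094500
  hemisphere S, so the sign is −
  Lon: 78 + 36.326/60 = 78.6054333
  E → positive
Point 4:
  Lat: 11° + 56/60 + 45.3/3600 = 11 + 0.933333 + 0.012583 = 11.9459167
  hemisphere S, so the sign is −
  Lon: 33′ + 57.93″ = 33.96550′; 25 + 33.96550/60 = 25.5660917
  W → negative
Point 5:
  Latitude: degrees = first 2 digits = 73, minutes = 29.8062; 73 + 29.8062/60 = 73.4967700
  S ⇒ negate
  Lon: degrees = first 3 digits = 80, minutes = 19.6791; 80 + 19.6791/60 = 80.3279850
  E → positive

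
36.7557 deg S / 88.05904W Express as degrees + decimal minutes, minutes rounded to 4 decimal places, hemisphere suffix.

Latitude: minutes = (36.755700 − 36) × 60 = 45.342000
λ: minutes = (88.059040 − 88) × 60 = 3.542400

36° 45.3420′ S, 88° 3.5424′ W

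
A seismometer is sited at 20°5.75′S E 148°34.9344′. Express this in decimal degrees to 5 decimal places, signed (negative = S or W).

-20.09583, 148.58224

Latitude: 20 + 5.75/60 = 20.095833
S ⇒ negate
Longitude: 148 + 34.9344/60 = 148.582240
E → positive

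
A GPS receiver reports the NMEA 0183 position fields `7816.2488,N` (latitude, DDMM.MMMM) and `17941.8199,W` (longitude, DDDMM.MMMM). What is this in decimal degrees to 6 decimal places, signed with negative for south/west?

78.270813, -179.696998

φ: degrees = first 2 digits = 78, minutes = 16.2488; 78 + 16.2488/60 = 78.2708133
N → positive
Lon: degrees = first 3 digits = 179, minutes = 41.8199; 179 + 41.8199/60 = 179.6969983
hemisphere W, so the sign is −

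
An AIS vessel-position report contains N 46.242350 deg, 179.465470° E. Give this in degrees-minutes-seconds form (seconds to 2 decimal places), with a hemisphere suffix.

φ: 0.242350 × 60 = 14.54100′ → 14′, remainder × 60 = 32.4600″
λ: whole degrees 179; 27.92820′ → 27′ and 55.6920″

46°14′32.46″ N, 179°27′55.69″ E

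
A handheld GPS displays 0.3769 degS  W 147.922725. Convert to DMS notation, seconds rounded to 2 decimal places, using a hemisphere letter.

0°22′36.84″ S, 147°55′21.81″ W

Lat: 0.376900 × 60 = 22.61400′ → 22′, remainder × 60 = 36.8400″
Longitude: 0.922725 × 60 = 55.36350′ → 55′, remainder × 60 = 21.8100″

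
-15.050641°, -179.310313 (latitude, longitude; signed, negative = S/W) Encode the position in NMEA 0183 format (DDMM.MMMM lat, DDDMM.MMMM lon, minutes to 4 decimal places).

1503.0385,S / 17918.6188,W

Latitude is negative → S; |value| = 15.050641
Latitude: minutes = (15.050641 − 15) × 60 = 3.038460
Longitude is negative → W; |value| = 179.310313
Longitude: fractional part 0.310313 → 18.618780 minutes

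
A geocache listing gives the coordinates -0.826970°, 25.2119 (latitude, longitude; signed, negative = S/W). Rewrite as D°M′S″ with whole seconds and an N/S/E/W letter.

0°49′37″ S, 25°12′43″ E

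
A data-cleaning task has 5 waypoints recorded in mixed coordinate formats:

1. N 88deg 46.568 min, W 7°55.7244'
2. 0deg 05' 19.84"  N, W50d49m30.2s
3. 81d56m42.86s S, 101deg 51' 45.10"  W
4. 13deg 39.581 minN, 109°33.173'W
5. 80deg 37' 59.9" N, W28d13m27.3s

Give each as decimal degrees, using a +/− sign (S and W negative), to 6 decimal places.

Point 1:
  Lat: 46.568′ = 0.776133°; total 88.7761333
  N ⇒ keep positive
  Lon: 55.7244′ = 0.928740°; total 7.9287400
  hemisphere W, so the sign is −
Point 2:
  Latitude: 5′ + 19.84″ = 5.33067′; 0 + 5.33067/60 = 0.0888444
  N → positive
  λ: 50° + 49/60 + 30.2/3600 = 50 + 0.816667 + 0.008389 = 50.8250556
  W → negative
Point 3:
  φ: 81° + 56/60 + 42.86/3600 = 81 + 0.933333 + 0.011906 = 81.9452389
  S → negative
  λ: 101 + 51/60 + 45.1/3600 = 101.8625278
  W → negative
Point 4:
  Lat: 13 + 39.581/60 = 13.6596833
  N → positive
  Lon: 33.173′ = 0.552883°; total 109.5528833
  W → negative
Point 5:
  Lat: 80 + 37/60 + 59.9/3600 = 80.6333056
  N ⇒ keep positive
  Longitude: 13′ + 27.3″ = 13.45500′; 28 + 13.45500/60 = 28.2242500
  hemisphere W, so the sign is −

1. 88.776133, -7.928740
2. 0.088844, -50.825056
3. -81.945239, -101.862528
4. 13.659683, -109.552883
5. 80.633306, -28.224250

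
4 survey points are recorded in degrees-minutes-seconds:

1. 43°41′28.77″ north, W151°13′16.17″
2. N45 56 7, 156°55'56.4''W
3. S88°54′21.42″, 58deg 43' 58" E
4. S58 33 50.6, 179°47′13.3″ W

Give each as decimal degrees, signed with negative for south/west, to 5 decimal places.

1. 43.69133, -151.22116
2. 45.93528, -156.93233
3. -88.90595, 58.73278
4. -58.56406, -179.78703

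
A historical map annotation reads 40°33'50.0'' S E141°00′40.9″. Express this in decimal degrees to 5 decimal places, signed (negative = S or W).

-40.56389, 141.01136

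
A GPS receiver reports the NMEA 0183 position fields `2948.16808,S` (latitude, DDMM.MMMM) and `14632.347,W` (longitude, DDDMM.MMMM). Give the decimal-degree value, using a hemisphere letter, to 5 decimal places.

Lat: degrees = first 2 digits = 29, minutes = 48.16808; 29 + 48.16808/60 = 29.802801
λ: degrees = first 3 digits = 146, minutes = 32.347; 146 + 32.347/60 = 146.539117

29.80280° S, 146.53912° W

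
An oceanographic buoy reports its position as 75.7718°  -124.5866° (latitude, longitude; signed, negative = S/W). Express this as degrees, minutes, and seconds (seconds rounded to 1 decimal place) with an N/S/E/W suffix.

φ: whole degrees 75; 46.30800′ → 46′ and 18.480″
Longitude is negative → W; |value| = 124.586600
Longitude: whole degrees 124; 35.19600′ → 35′ and 11.760″

75°46′18.5″ N, 124°35′11.8″ W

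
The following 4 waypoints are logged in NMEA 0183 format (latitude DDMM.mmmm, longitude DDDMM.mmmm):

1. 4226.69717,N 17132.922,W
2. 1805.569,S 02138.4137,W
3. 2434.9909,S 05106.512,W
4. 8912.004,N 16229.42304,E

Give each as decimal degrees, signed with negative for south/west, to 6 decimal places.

Point 1:
  Latitude: degrees = first 2 digits = 42, minutes = 26.69717; 42 + 26.69717/60 = 42.4449528
  N ⇒ keep positive
  λ: split at 3 digits → 171° and 32.922′; 171 + 32.922/60 = 171.5487000
  W ⇒ negate
Point 2:
  Latitude: degrees = first 2 digits = 18, minutes = 5.569; 18 + 5.569/60 = 18.0928167
  S ⇒ negate
  Longitude: split at 3 digits → 021° and 38.4137′; 21 + 38.4137/60 = 21.6402283
  hemisphere W, so the sign is −
Point 3:
  φ: split at 2 digits → 24° and 34.9909′; 24 + 34.9909/60 = 24.5831817
  hemisphere S, so the sign is −
  Lon: split at 3 digits → 051° and 6.512′; 51 + 6.512/60 = 51.1085333
  hemisphere W, so the sign is −
Point 4:
  Lat: split at 2 digits → 89° and 12.004′; 89 + 12.004/60 = 89.2000667
  N ⇒ keep positive
  Lon: split at 3 digits → 162° and 29.42304′; 162 + 29.42304/60 = 162.4903840
  E ⇒ keep positive

1. 42.444953, -171.548700
2. -18.092817, -21.640228
3. -24.583182, -51.108533
4. 89.200067, 162.490384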